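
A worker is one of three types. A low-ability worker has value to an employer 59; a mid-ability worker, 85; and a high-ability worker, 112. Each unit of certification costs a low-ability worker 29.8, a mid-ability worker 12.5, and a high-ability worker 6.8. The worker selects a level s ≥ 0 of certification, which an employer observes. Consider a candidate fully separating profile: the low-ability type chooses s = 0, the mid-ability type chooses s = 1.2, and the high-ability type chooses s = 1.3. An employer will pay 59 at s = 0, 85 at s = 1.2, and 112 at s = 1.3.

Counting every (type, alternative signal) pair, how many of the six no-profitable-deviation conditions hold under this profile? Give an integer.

Mid-ability (own payoff 85 − 12.5×1.2 = 70): to s=0 gives 59 → no gain ✓; to s=1.3 gives 112 − 12.5×1.3 = 95.75 → profitable ✗.
Low-ability (own payoff 59): to s=1.2 gives 85 − 29.8×1.2 = 49.24 → no gain ✓; to s=1.3 gives 112 − 29.8×1.3 = 73.26 → profitable ✗.
High-ability (own payoff 112 − 6.8×1.3 = 103.16): to s=0 gives 59 → no gain ✓; to s=1.2 gives 85 − 6.8×1.2 = 76.84 → no gain ✓.
4 of the 6 constraints hold; not an equilibrium.

4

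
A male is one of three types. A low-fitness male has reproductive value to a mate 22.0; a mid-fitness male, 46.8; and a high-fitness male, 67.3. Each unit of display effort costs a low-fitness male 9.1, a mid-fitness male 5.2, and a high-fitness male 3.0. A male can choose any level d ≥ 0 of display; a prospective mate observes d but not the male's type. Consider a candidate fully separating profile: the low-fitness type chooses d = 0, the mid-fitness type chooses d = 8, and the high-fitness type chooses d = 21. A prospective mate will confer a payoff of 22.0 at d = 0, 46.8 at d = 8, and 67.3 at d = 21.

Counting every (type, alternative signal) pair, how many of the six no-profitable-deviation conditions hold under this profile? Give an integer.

High-fitness (own payoff 67.3 − 3.0×21 = 4.3): to d=0 gives 22.0 → profitable ✗; to d=8 gives 46.8 − 3.0×8 = 22.8 → profitable ✗.
Mid-fitness (own payoff 46.8 − 5.2×8 = 5.2): to d=0 gives 22.0 → profitable ✗; to d=21 gives 67.3 − 5.2×21 = -41.9 → no gain ✓.
Low-fitness (own payoff 22.0): to d=8 gives 46.8 − 9.1×8 = -26 → no gain ✓; to d=21 gives 67.3 − 9.1×21 = -123.8 → no gain ✓.
3 of the 6 constraints hold; not an equilibrium.

3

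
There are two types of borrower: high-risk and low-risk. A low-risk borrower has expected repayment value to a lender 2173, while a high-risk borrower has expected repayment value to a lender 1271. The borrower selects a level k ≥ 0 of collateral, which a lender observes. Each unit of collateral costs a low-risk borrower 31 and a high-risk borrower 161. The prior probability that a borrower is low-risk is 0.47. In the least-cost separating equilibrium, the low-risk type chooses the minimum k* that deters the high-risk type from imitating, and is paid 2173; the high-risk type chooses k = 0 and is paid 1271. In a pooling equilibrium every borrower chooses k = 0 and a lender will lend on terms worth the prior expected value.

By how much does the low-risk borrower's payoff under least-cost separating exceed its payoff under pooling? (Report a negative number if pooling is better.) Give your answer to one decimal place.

Least-cost separating signal: k* solves 1271 = 2173 − 161·k*, so k* = (2173 − 1271)/161 ≈ 5.6025.
Low-risk type's separating payoff: 2173 − 31 × k* = 2173 − 31 × (2173 − 1271)/161 = 2173 − 27962/161 ≈ 1999.323.
Pooling payoff: 0.47 × 2173 + 0.53 × 1271 = 1694.94.
Difference: 1999.323 − 1694.94 = 304.383, i.e. 304.4 to one decimal place.
The low-risk type prefers to separate.

304.4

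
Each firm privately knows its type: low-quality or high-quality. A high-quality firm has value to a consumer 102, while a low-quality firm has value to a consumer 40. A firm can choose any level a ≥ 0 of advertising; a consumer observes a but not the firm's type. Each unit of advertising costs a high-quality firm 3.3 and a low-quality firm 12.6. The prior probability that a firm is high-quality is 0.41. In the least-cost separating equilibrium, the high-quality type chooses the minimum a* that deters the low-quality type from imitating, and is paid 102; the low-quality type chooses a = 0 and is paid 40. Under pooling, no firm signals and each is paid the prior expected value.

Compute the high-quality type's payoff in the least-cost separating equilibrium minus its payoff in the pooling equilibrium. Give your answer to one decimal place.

20.3

Least-cost separating signal: a* solves 40 = 102 − 12.6·a*, so a* = (102 − 40)/12.6 ≈ 4.9206.
High-quality type's separating payoff: 102 − 3.3 × a* = 102 − 3.3 × (102 − 40)/12.6 = 102 − 204.6/12.6 ≈ 85.762.
Pooling payoff: 0.41 × 102 + 0.59 × 40 = 65.42.
Difference: 85.762 − 65.42 = 20.342, i.e. 20.3 to one decimal place.
The high-quality type prefers to separate.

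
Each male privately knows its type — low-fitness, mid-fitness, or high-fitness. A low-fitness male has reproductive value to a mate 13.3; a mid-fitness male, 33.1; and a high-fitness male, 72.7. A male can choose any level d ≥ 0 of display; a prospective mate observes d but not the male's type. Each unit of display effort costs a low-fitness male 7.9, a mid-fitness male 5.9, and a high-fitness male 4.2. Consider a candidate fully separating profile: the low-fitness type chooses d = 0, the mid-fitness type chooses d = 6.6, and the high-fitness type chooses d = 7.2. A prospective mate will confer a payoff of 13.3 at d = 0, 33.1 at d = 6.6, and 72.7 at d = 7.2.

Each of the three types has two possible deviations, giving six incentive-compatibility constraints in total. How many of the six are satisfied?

3

Low-fitness (own payoff 13.3): to d=6.6 gives 33.1 − 7.9×6.6 = -19.04 → no gain ✓; to d=7.2 gives 72.7 − 7.9×7.2 = 15.82 → profitable ✗.
High-fitness (own payoff 72.7 − 4.2×7.2 = 42.46): to d=0 gives 13.3 → no gain ✓; to d=6.6 gives 33.1 − 4.2×6.6 = 5.38 → no gain ✓.
Mid-fitness (own payoff 33.1 − 5.9×6.6 = -5.84): to d=0 gives 13.3 → profitable ✗; to d=7.2 gives 72.7 − 5.9×7.2 = 30.22 → profitable ✗.
3 of the 6 constraints hold; not an equilibrium.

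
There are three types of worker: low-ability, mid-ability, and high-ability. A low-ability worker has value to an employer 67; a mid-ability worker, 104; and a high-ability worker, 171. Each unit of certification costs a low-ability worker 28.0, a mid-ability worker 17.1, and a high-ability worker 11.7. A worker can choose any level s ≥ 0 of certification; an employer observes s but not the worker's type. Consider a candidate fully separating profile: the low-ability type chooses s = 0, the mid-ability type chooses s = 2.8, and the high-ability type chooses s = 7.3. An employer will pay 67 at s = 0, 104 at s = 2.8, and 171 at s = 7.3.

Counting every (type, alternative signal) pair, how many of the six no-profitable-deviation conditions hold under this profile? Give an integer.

Mid-ability (own payoff 104 − 17.1×2.8 = 56.12): to s=0 gives 67 → profitable ✗; to s=7.3 gives 171 − 17.1×7.3 = 46.17 → no gain ✓.
High-ability (own payoff 171 − 11.7×7.3 = 85.59): to s=0 gives 67 → no gain ✓; to s=2.8 gives 104 − 11.7×2.8 = 71.24 → no gain ✓.
Low-ability (own payoff 67): to s=2.8 gives 104 − 28.0×2.8 = 25.6 → no gain ✓; to s=7.3 gives 171 − 28.0×7.3 = -33.4 → no gain ✓.
5 of the 6 constraints hold; not an equilibrium.

5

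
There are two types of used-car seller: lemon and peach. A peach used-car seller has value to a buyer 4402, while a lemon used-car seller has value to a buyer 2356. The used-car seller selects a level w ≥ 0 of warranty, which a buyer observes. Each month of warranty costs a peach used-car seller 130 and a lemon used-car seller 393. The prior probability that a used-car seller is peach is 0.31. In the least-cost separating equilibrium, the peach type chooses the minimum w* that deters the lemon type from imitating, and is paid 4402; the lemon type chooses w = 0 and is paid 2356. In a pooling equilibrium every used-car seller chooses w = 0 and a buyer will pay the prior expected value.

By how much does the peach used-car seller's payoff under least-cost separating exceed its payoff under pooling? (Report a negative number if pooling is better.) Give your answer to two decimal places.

Least-cost separating signal: w* solves 2356 = 4402 − 393·w*, so w* = (4402 − 2356)/393 ≈ 5.2061.
Peach type's separating payoff: 4402 − 130 × w* = 4402 − 130 × (4402 − 2356)/393 = 4402 − 265980/393 ≈ 3725.2061.
Pooling payoff: 0.31 × 4402 + 0.69 × 2356 = 2990.26.
Difference: 3725.2061 − 2990.26 = 734.9461, i.e. 734.95 to two decimal places.
The peach type prefers to separate.

734.95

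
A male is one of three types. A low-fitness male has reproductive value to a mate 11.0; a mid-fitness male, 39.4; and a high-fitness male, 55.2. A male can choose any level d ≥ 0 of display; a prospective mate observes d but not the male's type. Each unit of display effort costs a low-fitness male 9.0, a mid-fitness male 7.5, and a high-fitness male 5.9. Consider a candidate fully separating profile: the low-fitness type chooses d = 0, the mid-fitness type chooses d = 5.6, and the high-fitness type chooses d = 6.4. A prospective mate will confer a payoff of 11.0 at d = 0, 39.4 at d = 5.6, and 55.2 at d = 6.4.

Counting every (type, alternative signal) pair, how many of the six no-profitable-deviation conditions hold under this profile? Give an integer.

Low-fitness (own payoff 11.0): to d=5.6 gives 39.4 − 9.0×5.6 = -11 → no gain ✓; to d=6.4 gives 55.2 − 9.0×6.4 = -2.4 → no gain ✓.
High-fitness (own payoff 55.2 − 5.9×6.4 = 17.44): to d=0 gives 11.0 → no gain ✓; to d=5.6 gives 39.4 − 5.9×5.6 = 6.36 → no gain ✓.
Mid-fitness (own payoff 39.4 − 7.5×5.6 = -2.6): to d=0 gives 11.0 → profitable ✗; to d=6.4 gives 55.2 − 7.5×6.4 = 7.2 → profitable ✗.
4 of the 6 constraints hold; not an equilibrium.

4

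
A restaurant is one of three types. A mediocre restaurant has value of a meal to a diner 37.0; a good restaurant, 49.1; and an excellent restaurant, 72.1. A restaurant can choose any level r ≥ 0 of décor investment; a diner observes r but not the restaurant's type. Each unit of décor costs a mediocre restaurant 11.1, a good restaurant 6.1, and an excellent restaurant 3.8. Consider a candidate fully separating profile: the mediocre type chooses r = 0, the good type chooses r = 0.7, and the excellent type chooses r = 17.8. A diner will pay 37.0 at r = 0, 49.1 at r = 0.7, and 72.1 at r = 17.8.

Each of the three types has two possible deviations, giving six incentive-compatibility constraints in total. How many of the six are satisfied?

3

Good (own payoff 49.1 − 6.1×0.7 = 44.83): to r=0 gives 37.0 → no gain ✓; to r=17.8 gives 72.1 − 6.1×17.8 = -36.48 → no gain ✓.
Excellent (own payoff 72.1 − 3.8×17.8 = 4.46): to r=0 gives 37.0 → profitable ✗; to r=0.7 gives 49.1 − 3.8×0.7 = 46.44 → profitable ✗.
Mediocre (own payoff 37.0): to r=0.7 gives 49.1 − 11.1×0.7 = 41.33 → profitable ✗; to r=17.8 gives 72.1 − 11.1×17.8 = -125.48 → no gain ✓.
3 of the 6 constraints hold; not an equilibrium.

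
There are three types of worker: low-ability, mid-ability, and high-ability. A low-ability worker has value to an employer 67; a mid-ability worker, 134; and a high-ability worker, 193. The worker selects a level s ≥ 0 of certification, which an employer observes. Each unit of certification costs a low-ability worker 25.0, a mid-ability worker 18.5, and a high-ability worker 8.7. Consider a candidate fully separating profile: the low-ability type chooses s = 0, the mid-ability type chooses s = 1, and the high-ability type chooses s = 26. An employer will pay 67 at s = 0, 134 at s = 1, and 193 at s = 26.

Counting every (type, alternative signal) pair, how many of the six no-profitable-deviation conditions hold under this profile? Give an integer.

Low-ability (own payoff 67): to s=1 gives 134 − 25.0×1 = 109 → profitable ✗; to s=26 gives 193 − 25.0×26 = -457 → no gain ✓.
Mid-ability (own payoff 134 − 18.5×1 = 115.5): to s=0 gives 67 → no gain ✓; to s=26 gives 193 − 18.5×26 = -288 → no gain ✓.
High-ability (own payoff 193 − 8.7×26 = -33.2): to s=0 gives 67 → profitable ✗; to s=1 gives 134 − 8.7×1 = 125.3 → profitable ✗.
3 of the 6 constraints hold; not an equilibrium.

3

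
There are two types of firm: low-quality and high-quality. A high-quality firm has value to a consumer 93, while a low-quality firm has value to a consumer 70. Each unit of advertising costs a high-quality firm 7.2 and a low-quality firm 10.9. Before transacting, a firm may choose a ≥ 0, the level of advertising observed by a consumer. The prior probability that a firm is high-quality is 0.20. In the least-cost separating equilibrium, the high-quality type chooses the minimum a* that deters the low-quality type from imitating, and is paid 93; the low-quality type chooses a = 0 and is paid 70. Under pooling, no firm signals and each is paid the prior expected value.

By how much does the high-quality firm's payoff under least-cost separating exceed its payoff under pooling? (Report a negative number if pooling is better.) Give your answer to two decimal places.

3.21

Least-cost separating signal: a* solves 70 = 93 − 10.9·a*, so a* = (93 − 70)/10.9 ≈ 2.1101.
High-quality type's separating payoff: 93 − 7.2 × a* = 93 − 7.2 × (93 − 70)/10.9 = 93 − 165.6/10.9 ≈ 77.8073.
Pooling payoff: 0.20 × 93 + 0.80 × 70 = 74.6.
Difference: 77.8073 − 74.6 = 3.2073, i.e. 3.21 to two decimal places.
The high-quality type prefers to separate.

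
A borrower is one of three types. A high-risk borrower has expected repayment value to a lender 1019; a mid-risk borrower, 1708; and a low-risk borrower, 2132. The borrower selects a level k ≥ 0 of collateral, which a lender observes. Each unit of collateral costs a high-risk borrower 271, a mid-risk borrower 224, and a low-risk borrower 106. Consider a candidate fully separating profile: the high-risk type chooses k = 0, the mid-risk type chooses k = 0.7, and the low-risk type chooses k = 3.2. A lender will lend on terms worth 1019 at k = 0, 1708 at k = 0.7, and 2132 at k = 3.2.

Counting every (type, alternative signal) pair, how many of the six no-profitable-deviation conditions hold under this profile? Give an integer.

4

Low-risk (own payoff 2132 − 106×3.2 = 1792.8): to k=0 gives 1019 → no gain ✓; to k=0.7 gives 1708 − 106×0.7 = 1633.8 → no gain ✓.
High-risk (own payoff 1019): to k=0.7 gives 1708 − 271×0.7 = 1518.3 → profitable ✗; to k=3.2 gives 2132 − 271×3.2 = 1264.8 → profitable ✗.
Mid-risk (own payoff 1708 − 224×0.7 = 1551.2): to k=0 gives 1019 → no gain ✓; to k=3.2 gives 2132 − 224×3.2 = 1415.2 → no gain ✓.
4 of the 6 constraints hold; not an equilibrium.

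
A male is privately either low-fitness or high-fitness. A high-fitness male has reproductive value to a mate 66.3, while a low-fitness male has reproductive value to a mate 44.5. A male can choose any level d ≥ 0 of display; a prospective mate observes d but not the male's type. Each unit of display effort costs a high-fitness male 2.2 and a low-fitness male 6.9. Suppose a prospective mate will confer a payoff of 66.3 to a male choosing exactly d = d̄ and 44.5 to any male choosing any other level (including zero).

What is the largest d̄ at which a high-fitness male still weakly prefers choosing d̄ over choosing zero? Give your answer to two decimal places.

9.91

Choosing d̄ yields the high-fitness type 66.3 − 2.2·d̄; choosing zero yields 44.5.
The high-fitness type is indifferent at 66.3 − 2.2·d̄ = 44.5, i.e. d̄ = (66.3 − 44.5) / 2.2 ≈ 9.91.
For any d̄ above 9.91 the high-fitness type would rather pool at zero, so separation collapses.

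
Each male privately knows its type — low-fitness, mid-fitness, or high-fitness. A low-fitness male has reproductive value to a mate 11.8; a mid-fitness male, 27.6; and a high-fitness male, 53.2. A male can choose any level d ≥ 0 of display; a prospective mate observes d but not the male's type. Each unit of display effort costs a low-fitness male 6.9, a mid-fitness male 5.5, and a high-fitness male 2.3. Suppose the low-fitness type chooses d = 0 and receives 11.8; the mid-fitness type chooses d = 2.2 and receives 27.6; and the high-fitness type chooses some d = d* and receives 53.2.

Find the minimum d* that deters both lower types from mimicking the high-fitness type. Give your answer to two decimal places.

6.85

Low-fitness type (on-path payoff 11.8) won't mimic when 11.8 ≥ 53.2 − 6.9·d*, i.e. d* ≥ 6.00.
Mid-fitness type (on-path payoff 27.6 − 5.5×2.2 = 15.5) won't mimic when 15.5 ≥ 53.2 − 5.5·d*, i.e. d* ≥ 6.85.
Both must hold, so d* = max(6.00, 6.85) = 6.85. The mid-fitness type's constraint binds.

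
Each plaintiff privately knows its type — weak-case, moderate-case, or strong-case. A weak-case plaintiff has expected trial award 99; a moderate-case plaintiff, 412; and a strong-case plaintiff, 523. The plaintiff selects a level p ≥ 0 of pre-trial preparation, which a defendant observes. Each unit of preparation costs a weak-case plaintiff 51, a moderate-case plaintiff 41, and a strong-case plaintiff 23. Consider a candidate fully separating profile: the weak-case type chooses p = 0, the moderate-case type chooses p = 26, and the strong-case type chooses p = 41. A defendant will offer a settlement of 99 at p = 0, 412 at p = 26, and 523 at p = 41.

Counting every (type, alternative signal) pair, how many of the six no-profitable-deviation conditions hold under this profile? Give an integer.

Moderate-case (own payoff 412 − 41×26 = -654): to p=0 gives 99 → profitable ✗; to p=41 gives 523 − 41×41 = -1158 → no gain ✓.
Strong-case (own payoff 523 − 23×41 = -420): to p=0 gives 99 → profitable ✗; to p=26 gives 412 − 23×26 = -186 → profitable ✗.
Weak-case (own payoff 99): to p=26 gives 412 − 51×26 = -914 → no gain ✓; to p=41 gives 523 − 51×41 = -1568 → no gain ✓.
3 of the 6 constraints hold; not an equilibrium.

3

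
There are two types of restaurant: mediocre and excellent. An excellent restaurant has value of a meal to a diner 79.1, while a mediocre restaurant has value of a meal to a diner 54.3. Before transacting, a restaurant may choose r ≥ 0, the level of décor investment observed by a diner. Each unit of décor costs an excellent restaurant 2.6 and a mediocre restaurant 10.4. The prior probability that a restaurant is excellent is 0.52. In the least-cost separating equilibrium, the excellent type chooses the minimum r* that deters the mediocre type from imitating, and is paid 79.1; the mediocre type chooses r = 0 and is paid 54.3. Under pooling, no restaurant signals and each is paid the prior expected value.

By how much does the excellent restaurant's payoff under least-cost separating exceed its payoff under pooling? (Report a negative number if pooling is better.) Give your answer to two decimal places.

5.70

Least-cost separating signal: r* solves 54.3 = 79.1 − 10.4·r*, so r* = (79.1 − 54.3)/10.4 ≈ 2.3846.
Excellent type's separating payoff: 79.1 − 2.6 × r* = 79.1 − 2.6 × (79.1 − 54.3)/10.4 = 79.1 − 64.48/10.4 = 72.9.
Pooling payoff: 0.52 × 79.1 + 0.48 × 54.3 = 67.196.
Difference: 72.9 − 67.196 = 5.704, i.e. 5.70 to two decimal places.
The excellent type prefers to separate.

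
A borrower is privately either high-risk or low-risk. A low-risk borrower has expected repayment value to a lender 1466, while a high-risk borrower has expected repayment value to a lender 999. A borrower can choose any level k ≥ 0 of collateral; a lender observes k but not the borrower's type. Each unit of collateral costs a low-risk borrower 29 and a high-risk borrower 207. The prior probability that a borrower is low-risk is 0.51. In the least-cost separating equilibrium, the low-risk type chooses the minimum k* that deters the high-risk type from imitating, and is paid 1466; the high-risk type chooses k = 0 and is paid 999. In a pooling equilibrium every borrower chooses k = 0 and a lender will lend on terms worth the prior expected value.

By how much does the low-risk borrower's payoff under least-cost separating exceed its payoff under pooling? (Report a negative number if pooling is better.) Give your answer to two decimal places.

163.40

Least-cost separating signal: k* solves 999 = 1466 − 207·k*, so k* = (1466 − 999)/207 ≈ 2.2560.
Low-risk type's separating payoff: 1466 − 29 × k* = 1466 − 29 × (1466 − 999)/207 = 1466 − 13543/207 ≈ 1400.5749.
Pooling payoff: 0.51 × 1466 + 0.49 × 999 = 1237.17.
Difference: 1400.5749 − 1237.17 = 163.4049, i.e. 163.40 to two decimal places.
The low-risk type prefers to separate.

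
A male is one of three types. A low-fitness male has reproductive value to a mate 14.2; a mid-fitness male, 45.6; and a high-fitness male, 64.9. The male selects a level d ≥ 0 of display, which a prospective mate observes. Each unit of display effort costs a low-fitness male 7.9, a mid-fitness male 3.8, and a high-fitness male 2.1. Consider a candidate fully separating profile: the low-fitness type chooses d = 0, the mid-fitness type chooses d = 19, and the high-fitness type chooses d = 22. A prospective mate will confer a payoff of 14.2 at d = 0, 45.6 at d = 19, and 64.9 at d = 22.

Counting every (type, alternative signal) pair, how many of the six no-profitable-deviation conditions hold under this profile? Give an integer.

4

Low-fitness (own payoff 14.2): to d=19 gives 45.6 − 7.9×19 = -104.5 → no gain ✓; to d=22 gives 64.9 − 7.9×22 = -108.9 → no gain ✓.
Mid-fitness (own payoff 45.6 − 3.8×19 = -26.6): to d=0 gives 14.2 → profitable ✗; to d=22 gives 64.9 − 3.8×22 = -18.7 → profitable ✗.
High-fitness (own payoff 64.9 − 2.1×22 = 18.7): to d=0 gives 14.2 → no gain ✓; to d=19 gives 45.6 − 2.1×19 = 5.7 → no gain ✓.
4 of the 6 constraints hold; not an equilibrium.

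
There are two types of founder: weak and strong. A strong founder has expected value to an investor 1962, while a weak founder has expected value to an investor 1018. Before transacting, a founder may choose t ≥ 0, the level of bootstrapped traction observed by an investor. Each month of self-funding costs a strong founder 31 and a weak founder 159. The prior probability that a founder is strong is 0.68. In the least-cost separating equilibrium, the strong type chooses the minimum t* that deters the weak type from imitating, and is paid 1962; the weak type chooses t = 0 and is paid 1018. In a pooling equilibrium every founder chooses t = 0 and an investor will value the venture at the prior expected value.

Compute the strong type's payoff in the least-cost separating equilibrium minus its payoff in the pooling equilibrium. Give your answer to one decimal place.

118.0

Least-cost separating signal: t* solves 1018 = 1962 − 159·t*, so t* = (1962 − 1018)/159 ≈ 5.9371.
Strong type's separating payoff: 1962 − 31 × t* = 1962 − 31 × (1962 − 1018)/159 = 1962 − 29264/159 ≈ 1777.950.
Pooling payoff: 0.68 × 1962 + 0.32 × 1018 = 1659.92.
Difference: 1777.950 − 1659.92 = 118.03, i.e. 118.0 to one decimal place.
The strong type prefers to separate.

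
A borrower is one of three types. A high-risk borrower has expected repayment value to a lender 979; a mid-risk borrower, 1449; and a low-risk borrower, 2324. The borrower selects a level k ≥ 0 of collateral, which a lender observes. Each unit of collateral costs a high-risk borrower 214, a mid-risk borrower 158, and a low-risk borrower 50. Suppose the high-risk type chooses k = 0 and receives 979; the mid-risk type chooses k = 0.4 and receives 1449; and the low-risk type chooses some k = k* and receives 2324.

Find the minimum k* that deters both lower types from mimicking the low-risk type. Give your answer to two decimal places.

High-risk type (on-path payoff 979) won't mimic when 979 ≥ 2324 − 214·k*, i.e. k* ≥ 6.29.
Mid-risk type (on-path payoff 1449 − 158×0.4 = 1385.8) won't mimic when 1385.8 ≥ 2324 − 158·k*, i.e. k* ≥ 5.94.
Both must hold, so k* = max(6.29, 5.94) = 6.29. The high-risk type's constraint binds.

6.29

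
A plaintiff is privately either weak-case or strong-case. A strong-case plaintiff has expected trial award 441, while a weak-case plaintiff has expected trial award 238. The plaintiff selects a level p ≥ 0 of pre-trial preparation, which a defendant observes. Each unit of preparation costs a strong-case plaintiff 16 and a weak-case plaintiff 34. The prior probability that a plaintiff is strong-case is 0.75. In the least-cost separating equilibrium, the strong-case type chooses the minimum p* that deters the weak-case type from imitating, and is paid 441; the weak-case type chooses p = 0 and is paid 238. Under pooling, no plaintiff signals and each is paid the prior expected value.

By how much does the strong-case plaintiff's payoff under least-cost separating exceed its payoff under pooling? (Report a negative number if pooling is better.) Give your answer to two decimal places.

Least-cost separating signal: p* solves 238 = 441 − 34·p*, so p* = (441 − 238)/34 ≈ 5.9706.
Strong-case type's separating payoff: 441 − 16 × p* = 441 − 16 × (441 − 238)/34 = 441 − 3248/34 ≈ 345.4706.
Pooling payoff: 0.75 × 441 + 0.25 × 238 = 390.25.
Difference: 345.4706 − 390.25 = -44.7794, i.e. -44.78 to two decimal places.
The strong-case type would prefer the pooling outcome.

-44.78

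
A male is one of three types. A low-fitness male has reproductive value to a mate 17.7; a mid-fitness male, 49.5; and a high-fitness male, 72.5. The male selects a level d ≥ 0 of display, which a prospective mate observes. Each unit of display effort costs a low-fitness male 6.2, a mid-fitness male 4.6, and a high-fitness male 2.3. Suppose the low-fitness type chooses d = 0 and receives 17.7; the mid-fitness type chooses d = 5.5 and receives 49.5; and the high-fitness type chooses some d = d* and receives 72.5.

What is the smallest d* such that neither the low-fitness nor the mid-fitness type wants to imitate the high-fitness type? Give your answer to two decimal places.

Low-fitness type (on-path payoff 17.7) won't mimic when 17.7 ≥ 72.5 − 6.2·d*, i.e. d* ≥ 8.84.
Mid-fitness type (on-path payoff 49.5 − 4.6×5.5 = 24.2) won't mimic when 24.2 ≥ 72.5 − 4.6·d*, i.e. d* ≥ 10.50.
Both must hold, so d* = max(8.84, 10.50) = 10.50. The mid-fitness type's constraint binds.

10.50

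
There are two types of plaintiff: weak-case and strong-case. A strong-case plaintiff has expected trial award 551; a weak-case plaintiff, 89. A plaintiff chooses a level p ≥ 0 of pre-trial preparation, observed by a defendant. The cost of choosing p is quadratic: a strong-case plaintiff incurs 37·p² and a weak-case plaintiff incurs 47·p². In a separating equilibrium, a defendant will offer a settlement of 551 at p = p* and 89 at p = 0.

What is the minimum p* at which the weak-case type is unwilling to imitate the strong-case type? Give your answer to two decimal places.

3.14

The weak-case type at p = 0 receives 89; imitating at p* yields 551 − 47·p*².
Indifference: 89 = 551 − 47·p*², so p*² = (551 − 89) / 47 ≈ 9.8298.
p* = √9.8298 ≈ 3.14.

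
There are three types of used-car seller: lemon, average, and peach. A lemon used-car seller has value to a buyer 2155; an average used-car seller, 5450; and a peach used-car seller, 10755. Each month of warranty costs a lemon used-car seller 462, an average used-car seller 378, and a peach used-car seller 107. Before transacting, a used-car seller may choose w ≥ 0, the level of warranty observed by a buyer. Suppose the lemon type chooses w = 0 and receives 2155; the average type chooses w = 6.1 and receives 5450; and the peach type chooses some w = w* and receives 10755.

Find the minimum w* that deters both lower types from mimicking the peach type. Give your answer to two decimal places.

Average type (on-path payoff 5450 − 378×6.1 = 3144.2) won't mimic when 3144.2 ≥ 10755 − 378·w*, i.e. w* ≥ 20.13.
Lemon type (on-path payoff 2155) won't mimic when 2155 ≥ 10755 − 462·w*, i.e. w* ≥ 18.61.
Both must hold, so w* = max(18.61, 20.13) = 20.13. The average type's constraint binds.

20.13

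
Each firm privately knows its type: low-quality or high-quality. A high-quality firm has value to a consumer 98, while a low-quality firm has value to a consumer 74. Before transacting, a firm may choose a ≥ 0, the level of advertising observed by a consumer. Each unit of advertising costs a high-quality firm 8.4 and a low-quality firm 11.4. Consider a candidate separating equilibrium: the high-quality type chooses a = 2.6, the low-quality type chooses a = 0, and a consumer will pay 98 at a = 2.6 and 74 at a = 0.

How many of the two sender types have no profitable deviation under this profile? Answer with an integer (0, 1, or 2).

2

Low-quality type: stay at 0 → 74; mimic → 98 − 11.4 × 2.6 = 68.36. IC holds (74 ≥ 68.36).
High-quality type: signal → 98 − 8.4 × 2.6 = 76.16; deviate to 0 → 74. IC holds (76.16 ≥ 74).
2 of 2 constraints hold, so this is a separating equilibrium.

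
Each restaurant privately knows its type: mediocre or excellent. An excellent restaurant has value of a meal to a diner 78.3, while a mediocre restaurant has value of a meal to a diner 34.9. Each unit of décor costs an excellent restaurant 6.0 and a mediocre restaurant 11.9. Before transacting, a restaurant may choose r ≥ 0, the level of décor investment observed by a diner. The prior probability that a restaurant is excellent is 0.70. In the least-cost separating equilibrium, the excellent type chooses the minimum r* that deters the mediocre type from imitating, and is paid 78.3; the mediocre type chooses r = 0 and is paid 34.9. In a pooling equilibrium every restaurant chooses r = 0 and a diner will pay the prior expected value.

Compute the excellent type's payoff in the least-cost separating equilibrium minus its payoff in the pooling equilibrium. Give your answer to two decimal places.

Least-cost separating signal: r* solves 34.9 = 78.3 − 11.9·r*, so r* = (78.3 − 34.9)/11.9 ≈ 3.6471.
Excellent type's separating payoff: 78.3 − 6.0 × r* = 78.3 − 6.0 × (78.3 − 34.9)/11.9 = 78.3 − 260.4/11.9 ≈ 56.4176.
Pooling payoff: 0.70 × 78.3 + 0.30 × 34.9 = 65.28.
Difference: 56.4176 − 65.28 = -8.8624, i.e. -8.86 to two decimal places.
The excellent type would prefer the pooling outcome.

-8.86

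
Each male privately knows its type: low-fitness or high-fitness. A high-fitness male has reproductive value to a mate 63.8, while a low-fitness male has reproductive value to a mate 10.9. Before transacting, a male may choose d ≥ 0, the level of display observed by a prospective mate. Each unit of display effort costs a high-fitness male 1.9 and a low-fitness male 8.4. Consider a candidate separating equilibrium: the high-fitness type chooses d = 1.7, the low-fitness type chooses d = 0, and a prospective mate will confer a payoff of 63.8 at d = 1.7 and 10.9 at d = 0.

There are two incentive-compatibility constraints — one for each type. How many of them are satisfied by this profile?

1

Low-fitness type: stay at 0 → 10.9; mimic → 63.8 − 8.4 × 1.7 = 49.52. IC fails (10.9 < 49.52).
High-fitness type: signal → 63.8 − 1.9 × 1.7 = 60.57; deviate to 0 → 10.9. IC holds (60.57 ≥ 10.9).
1 of 2 constraints hold, so this profile is not an equilibrium.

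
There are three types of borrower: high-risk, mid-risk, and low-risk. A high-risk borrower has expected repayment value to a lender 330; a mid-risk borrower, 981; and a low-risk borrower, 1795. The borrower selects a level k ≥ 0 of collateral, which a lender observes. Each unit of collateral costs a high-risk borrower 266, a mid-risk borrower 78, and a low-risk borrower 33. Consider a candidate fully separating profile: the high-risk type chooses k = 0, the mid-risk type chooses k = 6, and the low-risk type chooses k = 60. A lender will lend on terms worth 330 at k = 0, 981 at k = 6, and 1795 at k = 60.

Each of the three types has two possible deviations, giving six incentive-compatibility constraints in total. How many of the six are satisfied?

4

Low-risk (own payoff 1795 − 33×60 = -185): to k=0 gives 330 → profitable ✗; to k=6 gives 981 − 33×6 = 783 → profitable ✗.
Mid-risk (own payoff 981 − 78×6 = 513): to k=0 gives 330 → no gain ✓; to k=60 gives 1795 − 78×60 = -2885 → no gain ✓.
High-risk (own payoff 330): to k=6 gives 981 − 266×6 = -615 → no gain ✓; to k=60 gives 1795 − 266×60 = -14165 → no gain ✓.
4 of the 6 constraints hold; not an equilibrium.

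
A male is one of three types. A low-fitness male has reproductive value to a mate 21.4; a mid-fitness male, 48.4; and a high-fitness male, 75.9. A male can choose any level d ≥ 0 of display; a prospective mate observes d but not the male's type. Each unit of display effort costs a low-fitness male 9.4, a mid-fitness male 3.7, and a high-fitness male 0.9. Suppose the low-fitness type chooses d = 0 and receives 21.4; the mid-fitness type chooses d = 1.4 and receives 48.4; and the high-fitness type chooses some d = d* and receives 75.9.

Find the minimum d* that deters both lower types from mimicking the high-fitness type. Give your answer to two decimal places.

Low-fitness type (on-path payoff 21.4) won't mimic when 21.4 ≥ 75.9 − 9.4·d*, i.e. d* ≥ 5.80.
Mid-fitness type (on-path payoff 48.4 − 3.7×1.4 = 43.22) won't mimic when 43.22 ≥ 75.9 − 3.7·d*, i.e. d* ≥ 8.83.
Both must hold, so d* = max(5.80, 8.83) = 8.83. The mid-fitness type's constraint binds.

8.83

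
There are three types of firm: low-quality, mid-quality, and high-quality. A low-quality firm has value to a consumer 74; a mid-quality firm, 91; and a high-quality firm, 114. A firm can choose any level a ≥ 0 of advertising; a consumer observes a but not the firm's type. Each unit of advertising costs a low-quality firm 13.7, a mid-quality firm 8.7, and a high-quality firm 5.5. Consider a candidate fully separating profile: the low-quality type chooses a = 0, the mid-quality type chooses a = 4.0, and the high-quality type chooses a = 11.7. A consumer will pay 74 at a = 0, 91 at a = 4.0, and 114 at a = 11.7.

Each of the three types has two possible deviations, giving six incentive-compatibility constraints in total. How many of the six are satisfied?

Low-quality (own payoff 74): to a=4.0 gives 91 − 13.7×4.0 = 36.2 → no gain ✓; to a=11.7 gives 114 − 13.7×11.7 = -46.29 → no gain ✓.
Mid-quality (own payoff 91 − 8.7×4.0 = 56.2): to a=0 gives 74 → profitable ✗; to a=11.7 gives 114 − 8.7×11.7 = 12.21 → no gain ✓.
High-quality (own payoff 114 − 5.5×11.7 = 49.65): to a=0 gives 74 → profitable ✗; to a=4.0 gives 91 − 5.5×4.0 = 69 → profitable ✗.
3 of the 6 constraints hold; not an equilibrium.

3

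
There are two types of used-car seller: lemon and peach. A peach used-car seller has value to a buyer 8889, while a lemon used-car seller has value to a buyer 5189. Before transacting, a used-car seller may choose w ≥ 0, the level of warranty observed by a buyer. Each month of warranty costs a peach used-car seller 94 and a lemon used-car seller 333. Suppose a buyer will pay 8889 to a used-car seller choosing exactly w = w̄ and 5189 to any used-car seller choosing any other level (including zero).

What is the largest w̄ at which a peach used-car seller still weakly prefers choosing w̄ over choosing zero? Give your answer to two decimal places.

Choosing w̄ yields the peach type 8889 − 94·w̄; choosing zero yields 5189.
The peach type is indifferent at 8889 − 94·w̄ = 5189, i.e. w̄ = (8889 − 5189) / 94 ≈ 39.36.
For any w̄ above 39.36 the peach type would rather pool at zero, so separation collapses.

39.36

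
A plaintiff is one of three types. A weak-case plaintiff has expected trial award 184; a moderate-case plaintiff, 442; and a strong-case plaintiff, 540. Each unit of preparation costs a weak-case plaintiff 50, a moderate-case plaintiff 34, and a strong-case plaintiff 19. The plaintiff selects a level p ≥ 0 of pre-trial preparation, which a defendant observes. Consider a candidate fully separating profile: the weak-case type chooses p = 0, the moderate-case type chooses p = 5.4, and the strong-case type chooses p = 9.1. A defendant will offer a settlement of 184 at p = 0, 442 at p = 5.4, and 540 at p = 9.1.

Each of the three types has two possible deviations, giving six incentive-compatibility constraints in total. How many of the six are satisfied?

Weak-case (own payoff 184): to p=5.4 gives 442 − 50×5.4 = 172 → no gain ✓; to p=9.1 gives 540 − 50×9.1 = 85 → no gain ✓.
Moderate-case (own payoff 442 − 34×5.4 = 258.4): to p=0 gives 184 → no gain ✓; to p=9.1 gives 540 − 34×9.1 = 230.6 → no gain ✓.
Strong-case (own payoff 540 − 19×9.1 = 367.1): to p=0 gives 184 → no gain ✓; to p=5.4 gives 442 − 19×5.4 = 339.4 → no gain ✓.
6 of the 6 constraints hold; this profile is a separating equilibrium.

6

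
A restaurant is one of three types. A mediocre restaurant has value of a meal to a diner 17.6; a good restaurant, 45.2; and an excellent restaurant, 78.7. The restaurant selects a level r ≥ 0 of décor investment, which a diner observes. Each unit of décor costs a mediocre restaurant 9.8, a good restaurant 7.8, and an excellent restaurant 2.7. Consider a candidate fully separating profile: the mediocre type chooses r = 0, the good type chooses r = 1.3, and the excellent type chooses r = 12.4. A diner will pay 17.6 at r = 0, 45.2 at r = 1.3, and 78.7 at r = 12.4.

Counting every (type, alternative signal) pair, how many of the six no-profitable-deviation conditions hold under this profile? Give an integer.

Excellent (own payoff 78.7 − 2.7×12.4 = 45.22): to r=0 gives 17.6 → no gain ✓; to r=1.3 gives 45.2 − 2.7×1.3 = 41.69 → no gain ✓.
Mediocre (own payoff 17.6): to r=1.3 gives 45.2 − 9.8×1.3 = 32.46 → profitable ✗; to r=12.4 gives 78.7 − 9.8×12.4 = -42.82 → no gain ✓.
Good (own payoff 45.2 − 7.8×1.3 = 35.06): to r=0 gives 17.6 → no gain ✓; to r=12.4 gives 78.7 − 7.8×12.4 = -18.02 → no gain ✓.
5 of the 6 constraints hold; not an equilibrium.

5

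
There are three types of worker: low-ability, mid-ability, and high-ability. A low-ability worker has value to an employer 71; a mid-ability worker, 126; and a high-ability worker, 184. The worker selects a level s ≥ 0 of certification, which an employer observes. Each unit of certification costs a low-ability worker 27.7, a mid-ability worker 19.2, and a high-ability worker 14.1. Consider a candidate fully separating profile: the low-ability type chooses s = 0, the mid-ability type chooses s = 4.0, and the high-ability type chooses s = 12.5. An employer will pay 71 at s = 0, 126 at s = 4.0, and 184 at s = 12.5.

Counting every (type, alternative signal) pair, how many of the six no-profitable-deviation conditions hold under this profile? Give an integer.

3

Low-ability (own payoff 71): to s=4.0 gives 126 − 27.7×4.0 = 15.2 → no gain ✓; to s=12.5 gives 184 − 27.7×12.5 = -162.25 → no gain ✓.
Mid-ability (own payoff 126 − 19.2×4.0 = 49.2): to s=0 gives 71 → profitable ✗; to s=12.5 gives 184 − 19.2×12.5 = -56 → no gain ✓.
High-ability (own payoff 184 − 14.1×12.5 = 7.75): to s=0 gives 71 → profitable ✗; to s=4.0 gives 126 − 14.1×4.0 = 69.6 → profitable ✗.
3 of the 6 constraints hold; not an equilibrium.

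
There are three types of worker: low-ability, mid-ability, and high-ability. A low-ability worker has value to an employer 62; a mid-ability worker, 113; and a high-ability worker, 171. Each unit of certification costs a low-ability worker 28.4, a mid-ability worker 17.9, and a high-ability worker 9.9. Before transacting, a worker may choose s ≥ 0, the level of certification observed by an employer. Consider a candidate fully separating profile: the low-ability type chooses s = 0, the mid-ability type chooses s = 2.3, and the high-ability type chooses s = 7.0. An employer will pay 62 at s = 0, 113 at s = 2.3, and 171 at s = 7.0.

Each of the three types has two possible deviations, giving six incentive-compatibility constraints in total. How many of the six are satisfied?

6

High-ability (own payoff 171 − 9.9×7.0 = 101.7): to s=0 gives 62 → no gain ✓; to s=2.3 gives 113 − 9.9×2.3 = 90.23 → no gain ✓.
Mid-ability (own payoff 113 − 17.9×2.3 = 71.83): to s=0 gives 62 → no gain ✓; to s=7.0 gives 171 − 17.9×7.0 = 45.7 → no gain ✓.
Low-ability (own payoff 62): to s=2.3 gives 113 − 28.4×2.3 = 47.68 → no gain ✓; to s=7.0 gives 171 − 28.4×7.0 = -27.8 → no gain ✓.
6 of the 6 constraints hold; this profile is a separating equilibrium.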